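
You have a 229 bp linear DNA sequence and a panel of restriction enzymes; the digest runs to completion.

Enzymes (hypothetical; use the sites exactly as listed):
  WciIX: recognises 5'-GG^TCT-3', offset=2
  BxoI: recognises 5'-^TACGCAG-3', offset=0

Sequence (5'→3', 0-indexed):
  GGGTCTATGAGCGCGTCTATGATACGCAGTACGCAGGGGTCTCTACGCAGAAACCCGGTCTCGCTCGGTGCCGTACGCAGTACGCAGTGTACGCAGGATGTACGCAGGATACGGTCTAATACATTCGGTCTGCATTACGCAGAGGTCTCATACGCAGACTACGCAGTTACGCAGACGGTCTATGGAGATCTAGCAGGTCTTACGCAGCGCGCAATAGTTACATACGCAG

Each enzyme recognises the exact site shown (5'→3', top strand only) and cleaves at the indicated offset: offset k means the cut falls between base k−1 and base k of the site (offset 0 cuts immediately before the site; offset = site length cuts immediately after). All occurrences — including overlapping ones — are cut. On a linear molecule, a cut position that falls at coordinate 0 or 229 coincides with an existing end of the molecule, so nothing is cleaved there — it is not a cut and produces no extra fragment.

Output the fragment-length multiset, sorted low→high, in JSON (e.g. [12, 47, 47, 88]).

[3,3,4,5,7,7,7,7,8,9,9,10,10,11,11,14,14,15,15,19,19,22]

Scan for sites:
  WciIX (GGTCT, off=2): starts [1, 37, 56, 112, 126, 143, 176, 195] → cuts [3, 39, 58, 114, 128, 145, 178, 197]
  BxoI (TACGCAG, off=0): starts [22, 29, 43, 73, 80, 89, 100, 135, 150, 159, 167, 200, 222] → cuts [22, 29, 43, 73, 80, 89, 100, 135, 150, 159, 167, 200, 222]

Pooled cuts: [3, 22, 29, 39, 43, 58, 73, 80, 89, 100, 114, 128, 135, 145, 150, 159, 167, 178, 197, 200, 222]

Fragments:
  [0,3): 3 bp
  [3,22): 19 bp
  [22,29): 7 bp
  [29,39): 10 bp
  [39,43): 4 bp
  [43,58): 15 bp
  [58,73): 15 bp
  [73,80): 7 bp
  [80,89): 9 bp
  [89,100): 11 bp
  [100,114): 14 bp
  [114,128): 14 bp
  [128,135): 7 bp
  [135,145): 10 bp
  [145,150): 5 bp
  [150,159): 9 bp
  [159,167): 8 bp
  [167,178): 11 bp
  [178,197): 19 bp
  [197,200): 3 bp
  [200,222): 22 bp
  [222,229): 7 bp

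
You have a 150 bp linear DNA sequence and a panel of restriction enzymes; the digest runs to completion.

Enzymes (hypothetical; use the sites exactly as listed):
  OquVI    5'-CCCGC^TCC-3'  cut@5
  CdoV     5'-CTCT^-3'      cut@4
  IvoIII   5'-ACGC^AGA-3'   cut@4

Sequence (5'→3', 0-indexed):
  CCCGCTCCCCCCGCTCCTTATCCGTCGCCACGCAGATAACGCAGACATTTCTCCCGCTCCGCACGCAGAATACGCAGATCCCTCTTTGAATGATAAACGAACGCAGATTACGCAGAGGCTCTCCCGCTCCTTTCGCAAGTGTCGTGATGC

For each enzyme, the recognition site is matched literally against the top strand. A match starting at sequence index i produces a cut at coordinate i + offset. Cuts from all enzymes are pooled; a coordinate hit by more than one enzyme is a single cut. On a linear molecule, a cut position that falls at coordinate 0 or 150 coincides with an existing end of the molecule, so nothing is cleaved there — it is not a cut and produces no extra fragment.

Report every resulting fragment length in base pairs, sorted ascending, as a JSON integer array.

Site scan:
  OquVI CCCGCTCC/5: at [0, 9, 52, 122] ⇒ [5, 14, 57, 127]
  CdoV CTCT/4: at [81, 118] ⇒ [85, 122]
  IvoIII ACGCAGA/4: at [29, 38, 62, 71, 100, 109] ⇒ [33, 42, 66, 75, 104, 113]

Pooled cuts: [5, 14, 33, 42, 57, 66, 75, 85, 104, 113, 122, 127]

Fragments:
  [0,5): 5 bp
  [5,14): 9 bp
  [14,33): 19 bp
  [33,42): 9 bp
  [42,57): 15 bp
  [57,66): 9 bp
  [66,75): 9 bp
  [75,85): 10 bp
  [85,104): 19 bp
  [104,113): 9 bp
  [113,122): 9 bp
  [122,127): 5 bp
  [127,150): 23 bp

[5,5,9,9,9,9,9,9,10,15,19,19,23]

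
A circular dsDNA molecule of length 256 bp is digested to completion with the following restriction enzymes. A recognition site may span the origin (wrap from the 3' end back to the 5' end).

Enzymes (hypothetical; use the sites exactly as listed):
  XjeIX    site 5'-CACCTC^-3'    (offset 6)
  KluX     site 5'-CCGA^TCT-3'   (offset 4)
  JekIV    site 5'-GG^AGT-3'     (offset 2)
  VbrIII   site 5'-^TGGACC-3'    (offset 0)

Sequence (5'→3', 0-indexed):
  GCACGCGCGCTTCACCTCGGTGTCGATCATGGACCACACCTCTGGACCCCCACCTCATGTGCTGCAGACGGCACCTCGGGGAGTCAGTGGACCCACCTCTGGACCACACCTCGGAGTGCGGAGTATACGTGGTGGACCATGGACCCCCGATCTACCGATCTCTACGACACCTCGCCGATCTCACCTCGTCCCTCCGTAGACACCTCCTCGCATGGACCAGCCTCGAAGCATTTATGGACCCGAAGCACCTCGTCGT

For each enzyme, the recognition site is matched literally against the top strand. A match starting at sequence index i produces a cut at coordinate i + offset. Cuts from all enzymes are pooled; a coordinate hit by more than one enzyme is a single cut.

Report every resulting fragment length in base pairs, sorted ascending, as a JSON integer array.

Site scan:
  XjeIX (CACCTC, off=6): starts [12, 36, 50, 71, 93, 106, 167, 181, 200, 245] → cuts [18, 42, 56, 77, 99, 112, 173, 187, 206, 251]
  KluX (CCGATCT, off=4): starts [146, 154, 174] → cuts [150, 158, 178]
  JekIV (GGAGT, off=2): starts [79, 112, 119] → cuts [81, 114, 121]
  VbrIII (TGGACC, off=0): starts [29, 42, 87, 99, 132, 139, 212, 234] → cuts [29, 42, 87, 99, 132, 139, 212, 234]

Pooled cuts: [18, 29, 42, 56, 77, 81, 87, 99, 112, 114, 121, 132, 139, 150, 158, 173, 178, 187, 206, 212, 234, 251]

Fragments:
  18→29: 11 bp
  29→42: 13 bp
  42→56: 14 bp
  56→77: 21 bp
  77→81: 4 bp
  81→87: 6 bp
  87→99: 12 bp
  99→112: 13 bp
  112→114: 2 bp
  114→121: 7 bp
  121→132: 11 bp
  132→139: 7 bp
  139→150: 11 bp
  150→158: 8 bp
  158→173: 15 bp
  173→178: 5 bp
  178→187: 9 bp
  187→206: 19 bp
  206→212: 6 bp
  212→234: 22 bp
  234→251: 17 bp
  251→18 (wrap): 256-251+18 = 23 bp

[2,4,5,6,6,7,7,8,9,11,11,11,12,13,13,14,15,17,19,21,22,23]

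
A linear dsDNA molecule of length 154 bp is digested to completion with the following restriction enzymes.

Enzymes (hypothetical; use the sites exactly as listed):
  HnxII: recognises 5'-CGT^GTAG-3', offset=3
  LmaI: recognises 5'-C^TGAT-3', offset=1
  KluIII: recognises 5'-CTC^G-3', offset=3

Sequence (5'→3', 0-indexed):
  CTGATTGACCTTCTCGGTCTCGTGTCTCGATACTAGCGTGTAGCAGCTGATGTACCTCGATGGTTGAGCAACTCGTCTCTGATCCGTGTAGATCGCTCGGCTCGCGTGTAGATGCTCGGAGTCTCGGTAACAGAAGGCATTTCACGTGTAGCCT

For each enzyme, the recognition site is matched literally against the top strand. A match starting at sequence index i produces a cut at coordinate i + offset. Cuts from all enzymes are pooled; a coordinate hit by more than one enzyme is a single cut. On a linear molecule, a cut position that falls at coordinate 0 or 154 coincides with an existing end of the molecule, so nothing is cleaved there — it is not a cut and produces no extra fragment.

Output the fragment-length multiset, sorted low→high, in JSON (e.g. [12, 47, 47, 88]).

[1,4,5,5,6,7,7,8,8,8,10,11,11,11,14,16,22]

Per-enzyme occurrences:
  HnxII (CGTGTAG, off=3): starts [36, 84, 104, 144] → cuts [39, 87, 107, 147]
  LmaI (CTGAT, off=1): starts [0, 46, 78] → cuts [1, 47, 79]
  KluIII (CTCG, off=3): starts [12, 18, 25, 55, 71, 95, 100, 114, 122] → cuts [15, 21, 28, 58, 74, 98, 103, 117, 125]

All cut coordinates (distinct, sorted): [1, 15, 21, 28, 39, 47, 58, 74, 79, 87, 98, 103, 107, 117, 125, 147]

Fragments:
  [0,1): 1 bp
  [1,15): 14 bp
  [15,21): 6 bp
  [21,28): 7 bp
  [28,39): 11 bp
  [39,47): 8 bp
  [47,58): 11 bp
  [58,74): 16 bp
  [74,79): 5 bp
  [79,87): 8 bp
  [87,98): 11 bp
  [98,103): 5 bp
  [103,107): 4 bp
  [107,117): 10 bp
  [117,125): 8 bp
  [125,147): 22 bp
  [147,154): 7 bp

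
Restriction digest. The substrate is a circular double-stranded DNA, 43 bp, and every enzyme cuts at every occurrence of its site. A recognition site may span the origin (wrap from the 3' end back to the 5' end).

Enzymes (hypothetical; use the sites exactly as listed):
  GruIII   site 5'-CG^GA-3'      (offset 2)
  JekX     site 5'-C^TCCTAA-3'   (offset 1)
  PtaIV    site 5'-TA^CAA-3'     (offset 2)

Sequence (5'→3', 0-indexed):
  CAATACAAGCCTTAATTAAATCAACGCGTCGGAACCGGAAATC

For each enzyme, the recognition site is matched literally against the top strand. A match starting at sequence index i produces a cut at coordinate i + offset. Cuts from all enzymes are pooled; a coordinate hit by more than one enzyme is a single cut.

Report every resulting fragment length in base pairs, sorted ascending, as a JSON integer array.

[6,11,26]

Per-enzyme occurrences:
  GruIII CGGA/2: at [29, 35] ⇒ [31, 37]
  JekX (CTCCTAA, off=1): no sites
  PtaIV TACAA/2: at [3] ⇒ [5]

All cut coordinates (distinct, sorted): [5, 31, 37]

Fragments:
  5→31: 26 bp
  31→37: 6 bp
  37→5 (wrap): 43-37+5 = 11 bp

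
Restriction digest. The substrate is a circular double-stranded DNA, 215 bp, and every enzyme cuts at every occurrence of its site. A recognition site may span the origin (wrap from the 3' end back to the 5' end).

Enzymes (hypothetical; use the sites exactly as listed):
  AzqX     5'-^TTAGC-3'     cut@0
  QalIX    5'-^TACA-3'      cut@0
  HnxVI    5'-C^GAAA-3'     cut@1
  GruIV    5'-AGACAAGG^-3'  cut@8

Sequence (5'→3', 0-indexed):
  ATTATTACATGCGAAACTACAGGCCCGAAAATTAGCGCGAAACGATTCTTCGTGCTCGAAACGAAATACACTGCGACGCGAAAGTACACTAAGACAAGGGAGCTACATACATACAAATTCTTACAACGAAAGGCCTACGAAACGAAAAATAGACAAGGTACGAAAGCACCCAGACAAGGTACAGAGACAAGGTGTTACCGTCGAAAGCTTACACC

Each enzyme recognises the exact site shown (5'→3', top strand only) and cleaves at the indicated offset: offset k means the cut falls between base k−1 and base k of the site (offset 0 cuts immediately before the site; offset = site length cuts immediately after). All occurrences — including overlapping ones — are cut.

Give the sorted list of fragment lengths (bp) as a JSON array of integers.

[3,4,4,4,4,5,5,5,5,5,6,7,7,7,9,10,10,11,11,13,13,15,15,18,19]

Scan for sites:
  AzqX TTAGC/0: at [31] ⇒ [31]
  QalIX TACA/0: at [5, 17, 66, 84, 103, 107, 111, 121, 179, 209] ⇒ [5, 17, 66, 84, 103, 107, 111, 121, 179, 209]
  HnxVI CGAAA/1: at [11, 25, 37, 56, 61, 78, 126, 137, 142, 160, 201] ⇒ [12, 26, 38, 57, 62, 79, 127, 138, 143, 161, 202]
  GruIV AGACAAGG/8: at [91, 150, 171, 184] ⇒ [99, 158, 179, 192]

Pooled cuts: [5, 12, 17, 26, 31, 38, 57, 62, 66, 79, 84, 99, 103, 107, 111, 121, 127, 138, 143, 158, 161, 179, 192, 202, 209]

Fragments:
  5→12: 7 bp
  12→17: 5 bp
  17→26: 9 bp
  26→31: 5 bp
  31→38: 7 bp
  38→57: 19 bp
  57→62: 5 bp
  62→66: 4 bp
  66→79: 13 bp
  79→84: 5 bp
  84→99: 15 bp
  99→103: 4 bp
  103→107: 4 bp
  107→111: 4 bp
  111→121: 10 bp
  121→127: 6 bp
  127→138: 11 bp
  138→143: 5 bp
  143→158: 15 bp
  158→161: 3 bp
  161→179: 18 bp
  179→192: 13 bp
  192→202: 10 bp
  202→209: 7 bp
  209→5 (wrap): 215-209+5 = 11 bp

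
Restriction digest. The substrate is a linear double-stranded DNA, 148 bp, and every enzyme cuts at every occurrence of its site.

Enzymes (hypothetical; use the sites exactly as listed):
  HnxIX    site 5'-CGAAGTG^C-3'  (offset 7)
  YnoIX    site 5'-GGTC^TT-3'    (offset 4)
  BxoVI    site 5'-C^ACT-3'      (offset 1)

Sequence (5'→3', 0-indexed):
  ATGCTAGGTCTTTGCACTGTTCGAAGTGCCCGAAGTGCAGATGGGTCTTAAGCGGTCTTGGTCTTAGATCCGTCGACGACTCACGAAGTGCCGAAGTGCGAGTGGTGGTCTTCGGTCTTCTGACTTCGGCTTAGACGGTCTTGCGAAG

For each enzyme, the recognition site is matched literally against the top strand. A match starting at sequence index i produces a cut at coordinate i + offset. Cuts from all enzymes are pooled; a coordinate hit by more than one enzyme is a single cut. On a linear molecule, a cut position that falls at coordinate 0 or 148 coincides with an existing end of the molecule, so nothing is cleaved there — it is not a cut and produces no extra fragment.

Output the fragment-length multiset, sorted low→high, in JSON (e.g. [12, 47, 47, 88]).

Scan for sites:
  HnxIX (CGAAGTGC, off=7): starts [21, 30, 83, 91] → cuts [28, 37, 90, 98]
  YnoIX (GGTCTT, off=4): starts [6, 43, 53, 59, 106, 113, 136] → cuts [10, 47, 57, 63, 110, 117, 140]
  BxoVI (CACT, off=1): starts [14] → cuts [15]

Pooled cuts: [10, 15, 28, 37, 47, 57, 63, 90, 98, 110, 117, 140]

Fragment lengths:
  [0,10): 10 bp
  [10,15): 5 bp
  [15,28): 13 bp
  [28,37): 9 bp
  [37,47): 10 bp
  [47,57): 10 bp
  [57,63): 6 bp
  [63,90): 27 bp
  [90,98): 8 bp
  [98,110): 12 bp
  [110,117): 7 bp
  [117,140): 23 bp
  [140,148): 8 bp

[5,6,7,8,8,9,10,10,10,12,13,23,27]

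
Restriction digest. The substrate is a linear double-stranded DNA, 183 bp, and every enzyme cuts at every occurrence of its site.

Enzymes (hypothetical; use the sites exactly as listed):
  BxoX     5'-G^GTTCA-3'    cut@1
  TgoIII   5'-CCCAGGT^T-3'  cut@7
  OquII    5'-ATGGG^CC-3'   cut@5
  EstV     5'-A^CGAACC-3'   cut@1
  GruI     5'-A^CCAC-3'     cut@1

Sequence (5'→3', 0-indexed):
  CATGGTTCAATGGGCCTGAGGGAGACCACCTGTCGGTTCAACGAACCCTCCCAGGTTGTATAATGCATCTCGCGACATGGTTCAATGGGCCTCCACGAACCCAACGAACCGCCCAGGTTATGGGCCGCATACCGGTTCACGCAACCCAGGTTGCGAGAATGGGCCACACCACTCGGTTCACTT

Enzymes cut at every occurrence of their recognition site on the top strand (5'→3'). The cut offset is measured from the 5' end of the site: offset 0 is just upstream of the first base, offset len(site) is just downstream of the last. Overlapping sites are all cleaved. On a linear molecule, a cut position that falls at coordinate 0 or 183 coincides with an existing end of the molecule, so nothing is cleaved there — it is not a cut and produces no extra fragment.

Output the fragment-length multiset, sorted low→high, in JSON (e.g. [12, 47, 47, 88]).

Scan for sites:
  BxoX (GGTTCA, off=1): starts [3, 34, 78, 133, 174] → cuts [4, 35, 79, 134, 175]
  TgoIII (CCCAGGTT, off=7): starts [49, 111, 144] → cuts [56, 118, 151]
  OquII (ATGGGCC, off=5): starts [9, 84, 119, 158] → cuts [14, 89, 124, 163]
  EstV (ACGAACC, off=1): starts [40, 94, 103] → cuts [41, 95, 104]
  GruI (ACCAC, off=1): starts [24, 167] → cuts [25, 168]

All cut coordinates (distinct, sorted): [4, 14, 25, 35, 41, 56, 79, 89, 95, 104, 118, 124, 134, 151, 163, 168, 175]

Fragment lengths:
  [0,4): 4 bp
  [4,14): 10 bp
  [14,25): 11 bp
  [25,35): 10 bp
  [35,41): 6 bp
  [41,56): 15 bp
  [56,79): 23 bp
  [79,89): 10 bp
  [89,95): 6 bp
  [95,104): 9 bp
  [104,118): 14 bp
  [118,124): 6 bp
  [124,134): 10 bp
  [134,151): 17 bp
  [151,163): 12 bp
  [163,168): 5 bp
  [168,175): 7 bp
  [175,183): 8 bp

[4,5,6,6,6,7,8,9,10,10,10,10,11,12,14,15,17,23]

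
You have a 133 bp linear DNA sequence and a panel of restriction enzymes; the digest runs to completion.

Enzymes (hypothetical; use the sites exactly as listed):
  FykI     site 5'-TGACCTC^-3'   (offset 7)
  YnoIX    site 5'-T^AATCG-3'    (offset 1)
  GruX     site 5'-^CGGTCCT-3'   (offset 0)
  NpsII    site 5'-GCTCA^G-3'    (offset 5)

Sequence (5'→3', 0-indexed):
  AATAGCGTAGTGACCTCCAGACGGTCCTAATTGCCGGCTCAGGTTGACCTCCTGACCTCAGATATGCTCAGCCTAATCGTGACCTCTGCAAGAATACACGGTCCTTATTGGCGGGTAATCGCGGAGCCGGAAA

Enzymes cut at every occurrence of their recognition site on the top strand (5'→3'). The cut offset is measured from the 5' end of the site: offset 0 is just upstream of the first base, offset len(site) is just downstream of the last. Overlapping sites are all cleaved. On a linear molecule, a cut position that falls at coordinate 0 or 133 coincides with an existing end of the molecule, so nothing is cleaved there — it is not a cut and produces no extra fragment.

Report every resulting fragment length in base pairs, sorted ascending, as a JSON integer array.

[4,4,8,10,11,12,12,17,17,18,20]

Site scan:
  FykI TGACCTC/7: at [10, 44, 52, 79] ⇒ [17, 51, 59, 86]
  YnoIX TAATCG/1: at [73, 115] ⇒ [74, 116]
  GruX CGGTCCT/0: at [21, 98] ⇒ [21, 98]
  NpsII GCTCAG/5: at [36, 65] ⇒ [41, 70]

Pooled cuts: [17, 21, 41, 51, 59, 70, 74, 86, 98, 116]

Fragments:
  [0,17): 17 bp
  [17,21): 4 bp
  [21,41): 20 bp
  [41,51): 10 bp
  [51,59): 8 bp
  [59,70): 11 bp
  [70,74): 4 bp
  [74,86): 12 bp
  [86,98): 12 bp
  [98,116): 18 bp
  [116,133): 17 bp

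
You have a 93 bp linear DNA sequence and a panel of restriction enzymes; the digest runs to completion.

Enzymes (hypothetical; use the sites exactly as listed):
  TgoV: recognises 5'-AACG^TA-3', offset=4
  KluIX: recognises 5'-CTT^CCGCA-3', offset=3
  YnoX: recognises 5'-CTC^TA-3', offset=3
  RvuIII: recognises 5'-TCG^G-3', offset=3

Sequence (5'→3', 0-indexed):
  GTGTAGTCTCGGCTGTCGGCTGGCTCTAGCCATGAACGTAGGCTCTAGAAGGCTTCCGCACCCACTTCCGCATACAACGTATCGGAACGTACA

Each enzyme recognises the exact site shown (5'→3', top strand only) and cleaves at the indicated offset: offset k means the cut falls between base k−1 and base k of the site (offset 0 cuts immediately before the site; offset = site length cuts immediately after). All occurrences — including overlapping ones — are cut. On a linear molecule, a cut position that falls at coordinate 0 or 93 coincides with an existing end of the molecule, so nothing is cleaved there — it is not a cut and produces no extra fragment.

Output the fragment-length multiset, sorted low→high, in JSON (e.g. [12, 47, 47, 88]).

[4,5,5,7,7,8,10,11,12,12,12]

Per-enzyme occurrences:
  TgoV (AACGTA, off=4): starts [34, 75, 85] → cuts [38, 79, 89]
  KluIX (CTTCCGCA, off=3): starts [52, 64] → cuts [55, 67]
  YnoX (CTCTA, off=3): starts [23, 42] → cuts [26, 45]
  RvuIII (TCGG, off=3): starts [8, 15, 81] → cuts [11, 18, 84]

Pooled cuts: [11, 18, 26, 38, 45, 55, 67, 79, 84, 89]

Fragment lengths:
  [0,11): 11 bp
  [11,18): 7 bp
  [18,26): 8 bp
  [26,38): 12 bp
  [38,45): 7 bp
  [45,55): 10 bp
  [55,67): 12 bp
  [67,79): 12 bp
  [79,84): 5 bp
  [84,89): 5 bp
  [89,93): 4 bp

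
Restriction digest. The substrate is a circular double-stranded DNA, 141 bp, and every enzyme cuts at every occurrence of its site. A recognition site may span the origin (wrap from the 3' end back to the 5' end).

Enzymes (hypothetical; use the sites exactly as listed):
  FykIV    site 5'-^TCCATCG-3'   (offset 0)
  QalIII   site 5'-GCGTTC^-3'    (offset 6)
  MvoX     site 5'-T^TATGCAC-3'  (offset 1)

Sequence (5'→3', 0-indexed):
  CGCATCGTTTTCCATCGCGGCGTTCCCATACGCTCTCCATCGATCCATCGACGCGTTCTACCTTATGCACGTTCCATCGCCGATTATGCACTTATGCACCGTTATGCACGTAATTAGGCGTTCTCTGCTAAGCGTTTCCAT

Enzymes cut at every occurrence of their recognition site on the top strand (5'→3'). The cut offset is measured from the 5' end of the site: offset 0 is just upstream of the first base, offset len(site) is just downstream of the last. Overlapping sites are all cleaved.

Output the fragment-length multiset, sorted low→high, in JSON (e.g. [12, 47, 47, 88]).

[5,8,8,9,10,10,12,13,15,15,15,21]

Scan for sites:
  FykIV TCCATCG/0: at [10, 35, 43, 72, 136] ⇒ [10, 35, 43, 72, 136]
  QalIII GCGTTC/6: at [19, 52, 117] ⇒ [25, 58, 123]
  MvoX TTATGCAC/1: at [62, 83, 91, 101] ⇒ [63, 84, 92, 102]

Pooled cuts: [10, 25, 35, 43, 58, 63, 72, 84, 92, 102, 123, 136]

Fragment lengths:
  10→25: 15 bp
  25→35: 10 bp
  35→43: 8 bp
  43→58: 15 bp
  58→63: 5 bp
  63→72: 9 bp
  72→84: 12 bp
  84→92: 8 bp
  92→102: 10 bp
  102→123: 21 bp
  123→136: 13 bp
  136→10 (wrap): 141-136+10 = 15 bp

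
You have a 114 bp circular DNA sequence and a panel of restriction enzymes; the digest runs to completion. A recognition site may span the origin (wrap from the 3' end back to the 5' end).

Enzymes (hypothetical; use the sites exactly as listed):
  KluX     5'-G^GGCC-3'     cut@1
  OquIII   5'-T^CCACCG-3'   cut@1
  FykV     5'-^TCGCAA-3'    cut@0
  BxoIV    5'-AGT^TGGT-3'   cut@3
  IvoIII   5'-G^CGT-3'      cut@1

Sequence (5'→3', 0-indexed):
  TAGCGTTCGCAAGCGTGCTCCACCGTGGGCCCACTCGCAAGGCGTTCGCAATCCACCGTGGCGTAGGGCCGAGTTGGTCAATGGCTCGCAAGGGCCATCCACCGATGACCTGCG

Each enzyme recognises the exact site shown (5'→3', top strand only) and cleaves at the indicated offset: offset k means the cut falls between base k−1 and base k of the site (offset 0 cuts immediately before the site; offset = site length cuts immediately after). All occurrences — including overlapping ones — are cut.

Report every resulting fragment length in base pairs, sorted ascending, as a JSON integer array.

[3,3,5,5,6,6,7,7,7,7,8,8,8,9,11,14]

Per-enzyme occurrences:
  KluX GGGCC/1: at [26, 65, 91] ⇒ [27, 66, 92]
  OquIII TCCACCG/1: at [18, 51, 97] ⇒ [19, 52, 98]
  FykV TCGCAA/0: at [6, 34, 45, 85] ⇒ [6, 34, 45, 85]
  BxoIV AGTTGGT/3: at [71] ⇒ [74]
  IvoIII GCGT/1: at [2, 12, 41, 60, 111] ⇒ [3, 13, 42, 61, 112]

Pooled cuts: [3, 6, 13, 19, 27, 34, 42, 45, 52, 61, 66, 74, 85, 92, 98, 112]

Fragment lengths:
  3→6: 3 bp
  6→13: 7 bp
  13→19: 6 bp
  19→27: 8 bp
  27→34: 7 bp
  34→42: 8 bp
  42→45: 3 bp
  45→52: 7 bp
  52→61: 9 bp
  61→66: 5 bp
  66→74: 8 bp
  74→85: 11 bp
  85→92: 7 bp
  92→98: 6 bp
  98→112: 14 bp
  112→3 (wrap): 114-112+3 = 5 bp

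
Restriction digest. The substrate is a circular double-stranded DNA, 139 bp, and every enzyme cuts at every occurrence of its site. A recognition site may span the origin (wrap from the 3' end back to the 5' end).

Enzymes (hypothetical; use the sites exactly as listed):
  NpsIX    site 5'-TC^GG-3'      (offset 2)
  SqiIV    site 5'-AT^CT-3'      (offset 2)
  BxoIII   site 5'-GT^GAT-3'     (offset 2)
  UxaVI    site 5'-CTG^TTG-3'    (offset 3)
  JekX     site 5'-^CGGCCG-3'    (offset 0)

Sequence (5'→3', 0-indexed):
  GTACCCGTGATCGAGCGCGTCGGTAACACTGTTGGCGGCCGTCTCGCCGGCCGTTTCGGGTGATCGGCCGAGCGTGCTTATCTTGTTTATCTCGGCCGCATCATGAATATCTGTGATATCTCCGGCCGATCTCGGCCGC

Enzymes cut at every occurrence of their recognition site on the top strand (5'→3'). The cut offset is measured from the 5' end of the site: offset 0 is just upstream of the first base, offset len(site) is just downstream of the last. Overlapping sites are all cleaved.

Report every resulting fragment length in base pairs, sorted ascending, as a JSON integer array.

[1,1,1,2,2,3,3,4,4,4,5,8,9,10,10,12,13,14,16,17]

Scan for sites:
  NpsIX TCGG/2: at [19, 55, 63, 91, 131] ⇒ [21, 57, 65, 93, 133]
  SqiIV ATCT/2: at [79, 88, 108, 117, 128] ⇒ [81, 90, 110, 119, 130]
  BxoIII GTGAT/2: at [6, 59, 112] ⇒ [8, 61, 114]
  UxaVI CTGTTG/3: at [28] ⇒ [31]
  JekX CGGCCG/0: at [35, 47, 64, 92, 122, 132] ⇒ [35, 47, 64, 92, 122, 132]

All cut coordinates (distinct, sorted): [8, 21, 31, 35, 47, 57, 61, 64, 65, 81, 90, 92, 93, 110, 114, 119, 122, 130, 132, 133]

Fragment lengths:
  8→21: 13 bp
  21→31: 10 bp
  31→35: 4 bp
  35→47: 12 bp
  47→57: 10 bp
  57→61: 4 bp
  61→64: 3 bp
  64→65: 1 bp
  65→81: 16 bp
  81→90: 9 bp
  90→92: 2 bp
  92→93: 1 bp
  93→110: 17 bp
  110→114: 4 bp
  114→119: 5 bp
  119→122: 3 bp
  122→130: 8 bp
  130→132: 2 bp
  132→133: 1 bp
  133→8 (wrap): 139-133+8 = 14 bp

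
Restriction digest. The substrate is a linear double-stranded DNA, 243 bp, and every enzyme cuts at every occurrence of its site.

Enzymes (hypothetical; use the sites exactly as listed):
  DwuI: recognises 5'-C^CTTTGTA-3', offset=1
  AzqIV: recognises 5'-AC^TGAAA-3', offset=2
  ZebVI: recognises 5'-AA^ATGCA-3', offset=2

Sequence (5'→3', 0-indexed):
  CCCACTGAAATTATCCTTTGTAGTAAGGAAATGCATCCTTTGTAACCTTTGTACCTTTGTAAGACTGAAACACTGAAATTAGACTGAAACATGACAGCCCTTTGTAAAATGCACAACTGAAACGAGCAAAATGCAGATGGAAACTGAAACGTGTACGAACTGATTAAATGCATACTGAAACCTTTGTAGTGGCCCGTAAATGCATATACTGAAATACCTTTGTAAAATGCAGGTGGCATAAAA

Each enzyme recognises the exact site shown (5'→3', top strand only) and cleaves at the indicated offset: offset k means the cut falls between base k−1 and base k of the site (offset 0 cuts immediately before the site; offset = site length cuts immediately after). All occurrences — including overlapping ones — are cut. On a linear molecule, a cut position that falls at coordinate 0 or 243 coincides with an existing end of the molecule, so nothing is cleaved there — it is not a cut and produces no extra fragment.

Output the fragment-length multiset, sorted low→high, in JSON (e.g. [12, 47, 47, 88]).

[5,6,7,8,8,8,8,9,9,9,9,10,10,11,11,13,14,15,15,17,18,23]

Site scan:
  DwuI (CCTTTGTA, off=1): starts [14, 36, 45, 53, 98, 180, 216] → cuts [15, 37, 46, 54, 99, 181, 217]
  AzqIV (ACTGAAA, off=2): starts [3, 63, 71, 82, 115, 142, 173, 207] → cuts [5, 65, 73, 84, 117, 144, 175, 209]
  ZebVI (AAATGCA, off=2): starts [28, 106, 128, 165, 197, 224] → cuts [30, 108, 130, 167, 199, 226]

Pooled cuts: [5, 15, 30, 37, 46, 54, 65, 73, 84, 99, 108, 117, 130, 144, 167, 175, 181, 199, 209, 217, 226]

Fragment lengths:
  [0,5): 5 bp
  [5,15): 10 bp
  [15,30): 15 bp
  [30,37): 7 bp
  [37,46): 9 bp
  [46,54): 8 bp
  [54,65): 11 bp
  [65,73): 8 bp
  [73,84): 11 bp
  [84,99): 15 bp
  [99,108): 9 bp
  [108,117): 9 bp
  [117,130): 13 bp
  [130,144): 14 bp
  [144,167): 23 bp
  [167,175): 8 bp
  [175,181): 6 bp
  [181,199): 18 bp
  [199,209): 10 bp
  [209,217): 8 bp
  [217,226): 9 bp
  [226,243): 17 bp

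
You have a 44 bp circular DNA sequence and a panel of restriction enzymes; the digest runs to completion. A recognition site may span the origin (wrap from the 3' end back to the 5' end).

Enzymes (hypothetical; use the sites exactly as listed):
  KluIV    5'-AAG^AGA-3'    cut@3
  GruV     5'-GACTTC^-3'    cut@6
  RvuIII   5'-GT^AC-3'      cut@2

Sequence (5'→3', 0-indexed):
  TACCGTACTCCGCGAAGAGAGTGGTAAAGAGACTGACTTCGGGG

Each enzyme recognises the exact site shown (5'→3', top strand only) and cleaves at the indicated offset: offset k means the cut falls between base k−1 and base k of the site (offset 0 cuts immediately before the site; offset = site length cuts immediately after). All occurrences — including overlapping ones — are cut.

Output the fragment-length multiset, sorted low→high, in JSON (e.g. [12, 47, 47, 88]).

Site scan:
  KluIV AAGAGA/3: at [14, 26] ⇒ [17, 29]
  GruV GACTTC/6: at [34] ⇒ [40]
  RvuIII GTAC/2: at [4, 43] ⇒ [1, 6]

Pooled cuts: [1, 6, 17, 29, 40]

Fragment lengths:
  1→6: 5 bp
  6→17: 11 bp
  17→29: 12 bp
  29→40: 11 bp
  40→1 (wrap): 44-40+1 = 5 bp

[5,5,11,11,12]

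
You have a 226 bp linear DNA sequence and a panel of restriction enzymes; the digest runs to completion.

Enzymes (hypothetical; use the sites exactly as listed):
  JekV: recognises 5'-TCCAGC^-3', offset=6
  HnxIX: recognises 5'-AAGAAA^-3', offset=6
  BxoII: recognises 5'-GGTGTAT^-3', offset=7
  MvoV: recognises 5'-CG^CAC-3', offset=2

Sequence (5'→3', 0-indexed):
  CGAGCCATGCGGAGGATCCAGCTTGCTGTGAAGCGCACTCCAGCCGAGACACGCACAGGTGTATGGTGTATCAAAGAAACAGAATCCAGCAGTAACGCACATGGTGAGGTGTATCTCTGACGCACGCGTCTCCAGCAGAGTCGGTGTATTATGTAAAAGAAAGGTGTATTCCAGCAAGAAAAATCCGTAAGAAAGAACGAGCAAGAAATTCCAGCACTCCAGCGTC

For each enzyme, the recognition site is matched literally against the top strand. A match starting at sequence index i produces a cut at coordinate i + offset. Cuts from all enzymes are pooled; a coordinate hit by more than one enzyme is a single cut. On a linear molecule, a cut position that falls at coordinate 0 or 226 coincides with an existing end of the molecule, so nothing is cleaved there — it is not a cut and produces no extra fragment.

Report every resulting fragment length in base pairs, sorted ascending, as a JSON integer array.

Scan for sites:
  JekV TCCAGC/6: at [16, 38, 84, 130, 169, 209, 217] ⇒ [22, 44, 90, 136, 175, 215, 223]
  HnxIX AAGAAA/6: at [73, 156, 175, 188, 202] ⇒ [79, 162, 181, 194, 208]
  BxoII GGTGTAT/7: at [57, 64, 107, 142, 162] ⇒ [64, 71, 114, 149, 169]
  MvoV CGCAC/2: at [33, 51, 95, 120] ⇒ [35, 53, 97, 122]

All cut coordinates (distinct, sorted): [22, 35, 44, 53, 64, 71, 79, 90, 97, 114, 122, 136, 149, 162, 169, 175, 181, 194, 208, 215, 223]

Fragments:
  [0,22): 22 bp
  [22,35): 13 bp
  [35,44): 9 bp
  [44,53): 9 bp
  [53,64): 11 bp
  [64,71): 7 bp
  [71,79): 8 bp
  [79,90): 11 bp
  [90,97): 7 bp
  [97,114): 17 bp
  [114,122): 8 bp
  [122,136): 14 bp
  [136,149): 13 bp
  [149,162): 13 bp
  [162,169): 7 bp
  [169,175): 6 bp
  [175,181): 6 bp
  [181,194): 13 bp
  [194,208): 14 bp
  [208,215): 7 bp
  [215,223): 8 bp
  [223,226): 3 bp

[3,6,6,7,7,7,7,8,8,8,9,9,11,11,13,13,13,13,14,14,17,22]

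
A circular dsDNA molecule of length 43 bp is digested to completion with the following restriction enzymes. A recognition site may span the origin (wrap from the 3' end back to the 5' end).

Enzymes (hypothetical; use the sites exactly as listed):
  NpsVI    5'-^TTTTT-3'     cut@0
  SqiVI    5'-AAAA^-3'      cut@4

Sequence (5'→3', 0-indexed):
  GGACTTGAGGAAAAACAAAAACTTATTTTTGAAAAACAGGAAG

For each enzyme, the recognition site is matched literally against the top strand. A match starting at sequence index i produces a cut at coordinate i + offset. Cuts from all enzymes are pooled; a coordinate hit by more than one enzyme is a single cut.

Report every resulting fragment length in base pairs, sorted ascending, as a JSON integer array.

[1,1,1,4,5,10,21]

Per-enzyme occurrences:
  NpsVI TTTTT/0: at [25] ⇒ [25]
  SqiVI AAAA/4: at [10, 11, 16, 17, 31, 32] ⇒ [14, 15, 20, 21, 35, 36]

All cut coordinates (distinct, sorted): [14, 15, 20, 21, 25, 35, 36]

Fragment lengths:
  14→15: 1 bp
  15→20: 5 bp
  20→21: 1 bp
  21→25: 4 bp
  25→35: 10 bp
  35→36: 1 bp
  36→14 (wrap): 43-36+14 = 21 bp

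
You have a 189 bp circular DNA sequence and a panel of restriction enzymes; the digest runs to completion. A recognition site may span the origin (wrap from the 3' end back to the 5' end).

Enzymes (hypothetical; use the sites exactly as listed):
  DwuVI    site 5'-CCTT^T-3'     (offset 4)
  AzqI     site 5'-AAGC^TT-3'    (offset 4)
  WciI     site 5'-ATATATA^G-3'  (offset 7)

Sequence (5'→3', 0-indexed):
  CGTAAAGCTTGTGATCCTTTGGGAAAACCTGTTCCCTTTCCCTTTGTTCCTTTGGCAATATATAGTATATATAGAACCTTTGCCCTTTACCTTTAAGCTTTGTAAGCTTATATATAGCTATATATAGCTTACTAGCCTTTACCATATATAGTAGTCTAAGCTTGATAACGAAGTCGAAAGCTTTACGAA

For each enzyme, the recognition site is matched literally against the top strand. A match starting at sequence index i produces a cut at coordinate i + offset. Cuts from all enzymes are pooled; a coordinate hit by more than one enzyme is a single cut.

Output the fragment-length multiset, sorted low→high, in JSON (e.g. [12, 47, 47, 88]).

Site scan:
  DwuVI CCTTT/4: at [15, 34, 40, 48, 76, 83, 89, 135] ⇒ [19, 38, 44, 52, 80, 87, 93, 139]
  AzqI AAGCTT/4: at [4, 94, 103, 157, 177] ⇒ [8, 98, 107, 161, 181]
  WciI ATATATAG/7: at [57, 66, 109, 119, 143] ⇒ [64, 73, 116, 126, 150]

Pooled cuts: [8, 19, 38, 44, 52, 64, 73, 80, 87, 93, 98, 107, 116, 126, 139, 150, 161, 181]

Fragments:
  8→19: 11 bp
  19→38: 19 bp
  38→44: 6 bp
  44→52: 8 bp
  52→64: 12 bp
  64→73: 9 bp
  73→80: 7 bp
  80→87: 7 bp
  87→93: 6 bp
  93→98: 5 bp
  98→107: 9 bp
  107→116: 9 bp
  116→126: 10 bp
  126→139: 13 bp
  139→150: 11 bp
  150→161: 11 bp
  161→181: 20 bp
  181→8 (wrap): 189-181+8 = 16 bp

[5,6,6,7,7,8,9,9,9,10,11,11,11,12,13,16,19,20]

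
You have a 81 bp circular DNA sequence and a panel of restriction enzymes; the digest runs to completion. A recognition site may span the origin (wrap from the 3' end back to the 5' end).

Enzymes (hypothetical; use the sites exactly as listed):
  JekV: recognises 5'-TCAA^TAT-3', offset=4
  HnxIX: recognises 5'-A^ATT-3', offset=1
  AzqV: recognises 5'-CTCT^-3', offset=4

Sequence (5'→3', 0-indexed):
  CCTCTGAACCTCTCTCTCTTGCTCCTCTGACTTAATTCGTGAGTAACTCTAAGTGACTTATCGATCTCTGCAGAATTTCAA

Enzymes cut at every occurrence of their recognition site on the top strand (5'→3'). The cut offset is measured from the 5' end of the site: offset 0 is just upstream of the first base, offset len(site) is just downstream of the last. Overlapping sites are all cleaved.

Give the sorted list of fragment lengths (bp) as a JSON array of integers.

[2,2,2,5,6,8,9,12,16,19]

Site scan:
  JekV (TCAATAT, off=4): no sites
  HnxIX AATT/1: at [33, 73] ⇒ [34, 74]
  AzqV CTCT/4: at [1, 9, 11, 13, 15, 24, 46, 65] ⇒ [5, 13, 15, 17, 19, 28, 50, 69]

All cut coordinates (distinct, sorted): [5, 13, 15, 17, 19, 28, 34, 50, 69, 74]

Fragments:
  5→13: 8 bp
  13→15: 2 bp
  15→17: 2 bp
  17→19: 2 bp
  19→28: 9 bp
  28→34: 6 bp
  34→50: 16 bp
  50→69: 19 bp
  69→74: 5 bp
  74→5 (wrap): 81-74+5 = 12 bp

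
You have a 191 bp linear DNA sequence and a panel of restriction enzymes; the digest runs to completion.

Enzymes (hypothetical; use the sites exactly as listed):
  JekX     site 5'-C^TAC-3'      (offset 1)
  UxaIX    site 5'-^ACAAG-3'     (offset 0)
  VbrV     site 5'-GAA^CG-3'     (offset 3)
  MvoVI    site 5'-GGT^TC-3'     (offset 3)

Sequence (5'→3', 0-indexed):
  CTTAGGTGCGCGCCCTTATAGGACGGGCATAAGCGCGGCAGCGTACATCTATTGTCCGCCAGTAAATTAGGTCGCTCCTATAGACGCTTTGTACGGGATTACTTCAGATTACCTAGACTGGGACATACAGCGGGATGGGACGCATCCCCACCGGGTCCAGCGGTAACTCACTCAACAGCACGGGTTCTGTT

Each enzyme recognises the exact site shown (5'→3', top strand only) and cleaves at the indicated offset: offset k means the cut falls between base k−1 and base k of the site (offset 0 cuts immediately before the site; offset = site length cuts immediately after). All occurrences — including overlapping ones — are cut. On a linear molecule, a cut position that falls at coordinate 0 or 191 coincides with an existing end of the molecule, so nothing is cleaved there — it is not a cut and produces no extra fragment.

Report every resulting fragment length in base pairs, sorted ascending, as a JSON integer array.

Per-enzyme occurrences:
  JekX (CTAC, off=1): no sites
  UxaIX (ACAAG, off=0): no sites
  VbrV (GAACG, off=3): no sites
  MvoVI GGTTC/3: at [182] ⇒ [185]

Pooled cuts: [185]

Fragment lengths:
  [0,185): 185 bp
  [185,191): 6 bp

[6,185]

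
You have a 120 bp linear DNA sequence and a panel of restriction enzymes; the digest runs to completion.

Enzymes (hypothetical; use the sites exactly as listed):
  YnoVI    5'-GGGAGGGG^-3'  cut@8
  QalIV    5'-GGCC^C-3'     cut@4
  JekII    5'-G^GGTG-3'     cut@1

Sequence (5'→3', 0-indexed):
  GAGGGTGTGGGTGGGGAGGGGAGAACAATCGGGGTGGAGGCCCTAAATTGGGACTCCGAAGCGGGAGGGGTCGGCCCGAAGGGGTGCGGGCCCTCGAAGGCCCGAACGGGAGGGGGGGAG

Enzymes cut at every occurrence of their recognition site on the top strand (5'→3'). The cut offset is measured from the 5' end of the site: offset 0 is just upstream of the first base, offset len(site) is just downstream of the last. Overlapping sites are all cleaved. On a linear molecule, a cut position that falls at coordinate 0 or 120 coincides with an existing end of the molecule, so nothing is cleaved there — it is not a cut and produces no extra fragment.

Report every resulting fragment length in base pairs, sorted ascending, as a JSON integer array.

Scan for sites:
  YnoVI GGGAGGGG/8: at [13, 62, 107] ⇒ [21, 70, 115]
  QalIV GGCCC/4: at [38, 72, 88, 98] ⇒ [42, 76, 92, 102]
  JekII GGGTG/1: at [2, 8, 31, 81] ⇒ [3, 9, 32, 82]

All cut coordinates (distinct, sorted): [3, 9, 21, 32, 42, 70, 76, 82, 92, 102, 115]

Fragment lengths:
  [0,3): 3 bp
  [3,9): 6 bp
  [9,21): 12 bp
  [21,32): 11 bp
  [32,42): 10 bp
  [42,70): 28 bp
  [70,76): 6 bp
  [76,82): 6 bp
  [82,92): 10 bp
  [92,102): 10 bp
  [102,115): 13 bp
  [115,120): 5 bp

[3,5,6,6,6,10,10,10,11,12,13,28]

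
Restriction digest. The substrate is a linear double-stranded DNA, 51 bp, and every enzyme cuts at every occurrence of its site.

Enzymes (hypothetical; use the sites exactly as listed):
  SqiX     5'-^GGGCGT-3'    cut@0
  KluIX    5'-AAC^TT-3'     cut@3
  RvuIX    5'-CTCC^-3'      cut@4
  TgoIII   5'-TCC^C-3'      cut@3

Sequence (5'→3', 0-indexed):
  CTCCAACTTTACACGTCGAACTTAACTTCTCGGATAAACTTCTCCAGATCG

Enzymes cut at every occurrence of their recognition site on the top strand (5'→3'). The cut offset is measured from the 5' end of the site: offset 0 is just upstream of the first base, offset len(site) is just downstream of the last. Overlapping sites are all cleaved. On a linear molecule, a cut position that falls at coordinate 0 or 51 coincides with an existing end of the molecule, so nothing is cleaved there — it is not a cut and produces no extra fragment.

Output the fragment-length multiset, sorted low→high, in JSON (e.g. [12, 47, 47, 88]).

Site scan:
  SqiX (GGGCGT, off=0): no sites
  KluIX (AACTT, off=3): starts [4, 18, 23, 36] → cuts [7, 21, 26, 39]
  RvuIX (CTCC, off=4): starts [0, 41] → cuts [4, 45]
  TgoIII (TCCC, off=3): no sites

All cut coordinates (distinct, sorted): [4, 7, 21, 26, 39, 45]

Fragment lengths:
  [0,4): 4 bp
  [4,7): 3 bp
  [7,21): 14 bp
  [21,26): 5 bp
  [26,39): 13 bp
  [39,45): 6 bp
  [45,51): 6 bp

[3,4,5,6,6,13,14]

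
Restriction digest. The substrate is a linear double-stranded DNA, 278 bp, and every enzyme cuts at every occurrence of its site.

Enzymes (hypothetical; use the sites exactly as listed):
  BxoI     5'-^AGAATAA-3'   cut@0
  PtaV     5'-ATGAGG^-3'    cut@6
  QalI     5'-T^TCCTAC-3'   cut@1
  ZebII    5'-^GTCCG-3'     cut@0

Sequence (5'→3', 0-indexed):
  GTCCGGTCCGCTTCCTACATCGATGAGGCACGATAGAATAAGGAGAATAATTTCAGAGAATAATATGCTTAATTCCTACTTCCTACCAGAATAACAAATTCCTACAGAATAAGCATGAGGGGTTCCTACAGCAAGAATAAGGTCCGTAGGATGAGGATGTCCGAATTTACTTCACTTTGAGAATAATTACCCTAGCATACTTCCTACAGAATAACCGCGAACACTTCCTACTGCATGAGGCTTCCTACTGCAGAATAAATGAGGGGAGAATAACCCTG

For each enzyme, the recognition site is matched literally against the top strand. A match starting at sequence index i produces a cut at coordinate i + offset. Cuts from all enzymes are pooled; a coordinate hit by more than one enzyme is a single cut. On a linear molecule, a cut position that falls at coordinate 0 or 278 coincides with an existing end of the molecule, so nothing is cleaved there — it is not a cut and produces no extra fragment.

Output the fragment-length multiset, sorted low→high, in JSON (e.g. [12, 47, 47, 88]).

Scan for sites:
  BxoI AGAATAA/0: at [34, 43, 56, 87, 105, 133, 179, 207, 251, 266] ⇒ [34, 43, 56, 87, 105, 133, 179, 207, 251, 266]
  PtaV ATGAGG/6: at [22, 114, 150, 234, 258] ⇒ [28, 120, 156, 240, 264]
  QalI TTCCTAC/1: at [11, 72, 79, 98, 122, 200, 224, 241] ⇒ [12, 73, 80, 99, 123, 201, 225, 242]
  ZebII GTCCG/0: at [0, 5, 141, 158] ⇒ [5, 141, 158] (position 0 is a terminus of the linear molecule — no cut)

All cut coordinates (distinct, sorted): [5, 12, 28, 34, 43, 56, 73, 80, 87, 99, 105, 120, 123, 133, 141, 156, 158, 179, 201, 207, 225, 240, 242, 251, 264, 266]

Fragments:
  [0,5): 5 bp
  [5,12): 7 bp
  [12,28): 16 bp
  [28,34): 6 bp
  [34,43): 9 bp
  [43,56): 13 bp
  [56,73): 17 bp
  [73,80): 7 bp
  [80,87): 7 bp
  [87,99): 12 bp
  [99,105): 6 bp
  [105,120): 15 bp
  [120,123): 3 bp
  [123,133): 10 bp
  [133,141): 8 bp
  [141,156): 15 bp
  [156,158): 2 bp
  [158,179): 21 bp
  [179,201): 22 bp
  [201,207): 6 bp
  [207,225): 18 bp
  [225,240): 15 bp
  [240,242): 2 bp
  [242,251): 9 bp
  [251,264): 13 bp
  [264,266): 2 bp
  [266,278): 12 bp

[2,2,2,3,5,6,6,6,7,7,7,8,9,9,10,12,12,13,13,15,15,15,16,17,18,21,22]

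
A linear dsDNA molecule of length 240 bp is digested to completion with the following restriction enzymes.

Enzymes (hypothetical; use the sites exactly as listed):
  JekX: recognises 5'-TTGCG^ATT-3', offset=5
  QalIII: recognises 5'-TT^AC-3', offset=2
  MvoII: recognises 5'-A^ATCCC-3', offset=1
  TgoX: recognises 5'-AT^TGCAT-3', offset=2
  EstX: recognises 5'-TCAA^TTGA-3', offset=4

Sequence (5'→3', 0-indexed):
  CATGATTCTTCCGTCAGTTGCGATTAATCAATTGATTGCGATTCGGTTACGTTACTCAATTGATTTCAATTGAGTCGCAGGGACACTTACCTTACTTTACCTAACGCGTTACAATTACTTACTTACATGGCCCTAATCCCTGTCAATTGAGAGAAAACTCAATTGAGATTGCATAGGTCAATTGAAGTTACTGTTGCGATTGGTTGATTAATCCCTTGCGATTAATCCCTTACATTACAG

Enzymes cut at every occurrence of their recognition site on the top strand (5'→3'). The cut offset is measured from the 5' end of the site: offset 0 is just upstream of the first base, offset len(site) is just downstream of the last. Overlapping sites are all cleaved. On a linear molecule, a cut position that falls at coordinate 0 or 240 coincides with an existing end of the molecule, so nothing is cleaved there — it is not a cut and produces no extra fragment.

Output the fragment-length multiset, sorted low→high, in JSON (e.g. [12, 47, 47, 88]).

[4,4,4,4,5,5,5,5,6,6,7,7,8,8,9,9,9,10,10,11,11,12,12,12,16,19,22]

Scan for sites:
  JekX (TTGCGATT, off=5): starts [17, 35, 193, 215] → cuts [22, 40, 198, 220]
  QalIII (TTAC, off=2): starts [46, 51, 86, 91, 96, 108, 114, 118, 122, 187, 229, 234] → cuts [48, 53, 88, 93, 98, 110, 116, 120, 124, 189, 231, 236]
  MvoII (AATCCC, off=1): starts [134, 209, 223] → cuts [135, 210, 224]
  TgoX (ATTGCAT, off=2): starts [167] → cuts [169]
  EstX (TCAATTGA, off=4): starts [27, 55, 65, 142, 158, 177] → cuts [31, 59, 69, 146, 162, 181]

Pooled cuts: [22, 31, 40, 48, 53, 59, 69, 88, 93, 98, 110, 116, 120, 124, 135, 146, 162, 169, 181, 189, 198, 210, 220, 224, 231, 236]

Fragments:
  [0,22): 22 bp
  [22,31): 9 bp
  [31,40): 9 bp
  [40,48): 8 bp
  [48,53): 5 bp
  [53,59): 6 bp
  [59,69): 10 bp
  [69,88): 19 bp
  [88,93): 5 bp
  [93,98): 5 bp
  [98,110): 12 bp
  [110,116): 6 bp
  [116,120): 4 bp
  [120,124): 4 bp
  [124,135): 11 bp
  [135,146): 11 bp
  [146,162): 16 bp
  [162,169): 7 bp
  [169,181): 12 bp
  [181,189): 8 bp
  [189,198): 9 bp
  [198,210): 12 bp
  [210,220): 10 bp
  [220,224): 4 bp
  [224,231): 7 bp
  [231,236): 5 bp
  [236,240): 4 bp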